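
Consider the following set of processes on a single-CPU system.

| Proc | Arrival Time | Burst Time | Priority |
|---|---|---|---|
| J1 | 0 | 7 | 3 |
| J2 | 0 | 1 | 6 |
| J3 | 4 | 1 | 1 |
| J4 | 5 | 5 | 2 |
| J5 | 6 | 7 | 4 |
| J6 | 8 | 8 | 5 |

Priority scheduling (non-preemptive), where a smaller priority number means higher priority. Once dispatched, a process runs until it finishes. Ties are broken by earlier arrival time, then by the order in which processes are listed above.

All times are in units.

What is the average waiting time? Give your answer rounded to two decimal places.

8.83

Gantt: | J1 0-7 | J3 7-8 | J4 8-13 | J5 13-20 | J6 20-28 | J2 28-29 |
Completion: J1=7  J2=29  J3=8  J4=13  J5=20  J6=28
Turnaround (C−A): J1=7  J2=29  J3=4  J4=8  J5=14  J6=20
Waiting times: J1=0, J2=28, J3=3, J4=3, J5=7, J6=12
Average waiting = (0+28+3+3+7+12) / 6 = 53/6 = 8.83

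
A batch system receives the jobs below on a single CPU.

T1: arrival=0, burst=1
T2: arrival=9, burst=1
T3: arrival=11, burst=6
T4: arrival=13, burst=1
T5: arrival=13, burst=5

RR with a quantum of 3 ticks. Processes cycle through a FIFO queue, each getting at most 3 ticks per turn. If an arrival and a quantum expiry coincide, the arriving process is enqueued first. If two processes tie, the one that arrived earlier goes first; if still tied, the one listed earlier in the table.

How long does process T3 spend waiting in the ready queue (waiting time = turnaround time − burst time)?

4

Gantt: | T1 0-1 | idle 1-9 | T2 9-10 | idle 10-11 | T3 11-14 | T4 14-15 | T5 15-18 | T3 18-21 | T5 21-23 |
Completion: T1=1  T2=10  T3=21  T4=15  T5=23
Turnaround (C−A): T1=1  T2=1  T3=10  T4=2  T5=10
Waiting(T3) = turnaround − burst = 10 − 6 = 4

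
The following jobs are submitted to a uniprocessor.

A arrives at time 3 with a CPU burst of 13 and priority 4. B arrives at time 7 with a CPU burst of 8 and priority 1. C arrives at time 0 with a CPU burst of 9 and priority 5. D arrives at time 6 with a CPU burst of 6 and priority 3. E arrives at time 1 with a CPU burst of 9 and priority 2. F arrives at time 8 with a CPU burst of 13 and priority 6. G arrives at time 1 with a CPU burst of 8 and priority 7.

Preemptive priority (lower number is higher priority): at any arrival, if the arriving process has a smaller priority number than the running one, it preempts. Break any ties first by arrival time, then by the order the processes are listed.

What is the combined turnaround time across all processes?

Schedule: | C 0-1 | E 1-7 | B 7-15 | E 15-18 | D 18-24 | A 24-37 | C 37-45 | F 45-58 | G 58-66 |
Completion: A=37  B=15  C=45  D=24  E=18  F=58  G=66
Turnaround (C−A): A=34  B=8  C=45  D=18  E=17  F=50  G=65
Turnaround = completion − arrival: A=34, B=8, C=45, D=18, E=17, F=50, G=65
Total turnaround = 34 + 8 + 45 + 18 + 17 + 50 + 65 = 237

237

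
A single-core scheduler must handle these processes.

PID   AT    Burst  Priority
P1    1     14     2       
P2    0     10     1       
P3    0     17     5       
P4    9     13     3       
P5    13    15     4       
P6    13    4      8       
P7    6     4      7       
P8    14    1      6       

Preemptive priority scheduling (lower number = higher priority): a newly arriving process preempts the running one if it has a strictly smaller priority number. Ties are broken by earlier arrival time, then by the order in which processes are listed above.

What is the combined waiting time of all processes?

280

Gantt: | P2 0-10 | P1 10-24 | P4 24-37 | P5 37-52 | P3 52-69 | P8 69-70 | P7 70-74 | P6 74-78 |
Completion: P1=24  P2=10  P3=69  P4=37  P5=52  P6=78  P7=74  P8=70
Waiting = turnaround − burst: P1=9, P2=0, P3=52, P4=15, P5=24, P6=61, P7=64, P8=55
Total waiting = 9 + 0 + 52 + 15 + 24 + 61 + 64 + 55 = 280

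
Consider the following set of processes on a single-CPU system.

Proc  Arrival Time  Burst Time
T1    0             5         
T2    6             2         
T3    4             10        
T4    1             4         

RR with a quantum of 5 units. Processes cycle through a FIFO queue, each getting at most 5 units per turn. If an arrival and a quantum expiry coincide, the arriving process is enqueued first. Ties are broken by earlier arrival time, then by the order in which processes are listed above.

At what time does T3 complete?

Timeline: | T1 0-5 | T4 5-9 | T3 9-14 | T2 14-16 | T3 16-21 |
Completion: T1=5  T2=16  T3=21  T4=9
Turnaround (C−A): T1=5  T2=10  T3=17  T4=8

21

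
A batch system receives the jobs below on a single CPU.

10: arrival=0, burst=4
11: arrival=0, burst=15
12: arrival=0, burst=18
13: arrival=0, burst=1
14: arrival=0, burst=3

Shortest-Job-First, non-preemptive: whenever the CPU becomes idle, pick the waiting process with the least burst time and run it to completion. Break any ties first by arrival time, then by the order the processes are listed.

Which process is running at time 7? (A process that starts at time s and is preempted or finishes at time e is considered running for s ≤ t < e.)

10

Timeline: | 13 0-1 | 14 1-4 | 10 4-8 | 11 8-23 | 12 23-41 |
Completion: 10=8  11=23  12=41  13=1  14=4
Turnaround (C−A): 10=8  11=23  12=41  13=1  14=4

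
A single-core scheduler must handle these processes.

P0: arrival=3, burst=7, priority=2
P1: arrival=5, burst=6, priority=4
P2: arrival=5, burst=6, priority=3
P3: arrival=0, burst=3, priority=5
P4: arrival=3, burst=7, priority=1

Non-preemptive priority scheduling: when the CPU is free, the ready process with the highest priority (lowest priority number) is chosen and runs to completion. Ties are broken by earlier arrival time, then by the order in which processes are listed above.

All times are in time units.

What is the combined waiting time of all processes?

37

Gantt: | P3 0-3 | P4 3-10 | P0 10-17 | P2 17-23 | P1 23-29 |
Completion: P0=17  P1=29  P2=23  P3=3  P4=10
Waiting = turnaround − burst: P0=7, P1=18, P2=12, P3=0, P4=0
Total waiting = 7 + 18 + 12 + 0 + 0 = 37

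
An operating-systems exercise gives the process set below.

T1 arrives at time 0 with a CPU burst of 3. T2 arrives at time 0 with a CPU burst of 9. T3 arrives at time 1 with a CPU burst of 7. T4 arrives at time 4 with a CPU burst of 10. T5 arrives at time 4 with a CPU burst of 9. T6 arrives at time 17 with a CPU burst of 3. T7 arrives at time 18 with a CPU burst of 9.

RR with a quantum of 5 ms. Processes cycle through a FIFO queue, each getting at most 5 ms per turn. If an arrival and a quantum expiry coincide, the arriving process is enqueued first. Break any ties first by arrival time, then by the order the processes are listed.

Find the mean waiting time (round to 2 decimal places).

19.29

Schedule: | T1 0-3 | T2 3-8 | T3 8-13 | T4 13-18 | T5 18-23 | T2 23-27 | T3 27-29 | T6 29-32 | T7 32-37 | T4 37-42 | T5 42-46 | T7 46-50 |
Completion: T1=3  T2=27  T3=29  T4=42  T5=46  T6=32  T7=50
Waiting times: T1=0, T2=18, T3=21, T4=28, T5=33, T6=12, T7=23
Average waiting = (0+18+21+28+33+12+23) / 7 = 135/7 = 19.29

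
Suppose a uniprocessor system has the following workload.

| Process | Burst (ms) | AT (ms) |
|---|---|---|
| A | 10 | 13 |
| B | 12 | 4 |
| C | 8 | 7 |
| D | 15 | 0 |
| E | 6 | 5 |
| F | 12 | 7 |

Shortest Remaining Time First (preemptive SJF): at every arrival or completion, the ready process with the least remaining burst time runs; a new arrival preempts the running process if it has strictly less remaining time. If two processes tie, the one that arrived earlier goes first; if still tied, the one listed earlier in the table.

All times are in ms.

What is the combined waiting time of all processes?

Timeline: | D 0-5 | E 5-11 | C 11-19 | D 19-29 | A 29-39 | B 39-51 | F 51-63 |
Completion: A=39  B=51  C=19  D=29  E=11  F=63
Turnaround (C−A): A=26  B=47  C=12  D=29  E=6  F=56
Waiting = turnaround − burst: A=16, B=35, C=4, D=14, E=0, F=44
Total waiting = 16 + 35 + 4 + 14 + 0 + 44 = 113

113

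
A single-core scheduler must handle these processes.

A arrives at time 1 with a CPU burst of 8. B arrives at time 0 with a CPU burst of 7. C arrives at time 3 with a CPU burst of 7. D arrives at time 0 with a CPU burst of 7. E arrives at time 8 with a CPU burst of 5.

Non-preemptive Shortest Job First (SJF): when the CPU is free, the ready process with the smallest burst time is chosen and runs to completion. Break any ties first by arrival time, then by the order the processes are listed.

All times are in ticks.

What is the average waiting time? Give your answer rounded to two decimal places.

Gantt: | B 0-7 | D 7-14 | E 14-19 | C 19-26 | A 26-34 |
Completion: A=34  B=7  C=26  D=14  E=19
Turnaround (C−A): A=33  B=7  C=23  D=14  E=11
Waiting times: A=25, B=0, C=16, D=7, E=6
Average waiting = (25+0+16+7+6) / 5 = 54/5 = 10.80

10.80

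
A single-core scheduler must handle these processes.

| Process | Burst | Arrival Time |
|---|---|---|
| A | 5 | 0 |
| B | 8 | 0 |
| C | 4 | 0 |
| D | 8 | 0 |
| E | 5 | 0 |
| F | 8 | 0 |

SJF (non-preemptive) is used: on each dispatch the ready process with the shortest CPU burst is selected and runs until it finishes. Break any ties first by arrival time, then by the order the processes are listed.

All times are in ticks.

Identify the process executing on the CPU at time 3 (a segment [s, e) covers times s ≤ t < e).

C

Timeline: | C 0-4 | A 4-9 | E 9-14 | B 14-22 | D 22-30 | F 30-38 |
Completion: A=9  B=22  C=4  D=30  E=14  F=38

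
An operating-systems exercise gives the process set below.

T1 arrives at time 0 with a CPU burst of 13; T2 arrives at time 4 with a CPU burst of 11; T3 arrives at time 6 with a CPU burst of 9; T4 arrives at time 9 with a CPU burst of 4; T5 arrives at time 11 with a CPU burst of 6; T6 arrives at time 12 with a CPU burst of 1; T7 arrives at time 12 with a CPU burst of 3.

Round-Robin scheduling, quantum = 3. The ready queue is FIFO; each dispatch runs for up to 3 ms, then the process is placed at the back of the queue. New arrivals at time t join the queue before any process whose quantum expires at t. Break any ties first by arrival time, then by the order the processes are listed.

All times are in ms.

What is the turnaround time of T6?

Gantt: | T1 0-6 | T2 6-9 | T3 9-12 | T1 12-15 | T4 15-18 | T2 18-21 | T5 21-24 | T6 24-25 | T7 25-28 | T3 28-31 | T1 31-34 | T4 34-35 | T2 35-38 | T5 38-41 | T3 41-44 | T1 44-45 | T2 45-47 |
Completion: T1=45  T2=47  T3=44  T4=35  T5=41  T6=25  T7=28
Turnaround (C−A): T1=45  T2=43  T3=38  T4=26  T5=30  T6=13  T7=16
Turnaround(T6) = completion − arrival = 25 − 12 = 13

13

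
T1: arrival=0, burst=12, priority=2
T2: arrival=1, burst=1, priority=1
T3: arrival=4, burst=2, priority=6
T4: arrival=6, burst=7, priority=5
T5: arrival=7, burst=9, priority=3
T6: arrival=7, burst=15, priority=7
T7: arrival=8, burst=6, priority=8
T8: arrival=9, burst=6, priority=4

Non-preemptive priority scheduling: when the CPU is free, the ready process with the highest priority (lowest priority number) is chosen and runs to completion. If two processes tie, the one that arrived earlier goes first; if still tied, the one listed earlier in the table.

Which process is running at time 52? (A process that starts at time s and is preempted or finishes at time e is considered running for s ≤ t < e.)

T7

Gantt: | T1 0-12 | T2 12-13 | T5 13-22 | T8 22-28 | T4 28-35 | T3 35-37 | T6 37-52 | T7 52-58 |
Completion: T1=12  T2=13  T3=37  T4=35  T5=22  T6=52  T7=58  T8=28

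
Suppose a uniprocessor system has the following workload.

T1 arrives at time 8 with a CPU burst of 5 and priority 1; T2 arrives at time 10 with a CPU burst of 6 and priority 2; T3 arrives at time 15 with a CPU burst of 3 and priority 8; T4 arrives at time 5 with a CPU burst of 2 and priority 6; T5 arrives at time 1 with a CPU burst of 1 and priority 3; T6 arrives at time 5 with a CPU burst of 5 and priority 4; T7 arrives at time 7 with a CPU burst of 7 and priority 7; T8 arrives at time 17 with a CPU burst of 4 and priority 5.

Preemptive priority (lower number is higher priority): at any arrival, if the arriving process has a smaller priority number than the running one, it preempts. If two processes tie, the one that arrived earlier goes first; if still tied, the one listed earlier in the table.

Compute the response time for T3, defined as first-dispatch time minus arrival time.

Timeline: | idle 0-1 | T5 1-2 | idle 2-5 | T6 5-8 | T1 8-13 | T2 13-19 | T6 19-21 | T8 21-25 | T4 25-27 | T7 27-34 | T3 34-37 |
Completion: T1=13  T2=19  T3=37  T4=27  T5=2  T6=21  T7=34  T8=25
Response(T3) = first start − arrival = 34 − 15 = 19

19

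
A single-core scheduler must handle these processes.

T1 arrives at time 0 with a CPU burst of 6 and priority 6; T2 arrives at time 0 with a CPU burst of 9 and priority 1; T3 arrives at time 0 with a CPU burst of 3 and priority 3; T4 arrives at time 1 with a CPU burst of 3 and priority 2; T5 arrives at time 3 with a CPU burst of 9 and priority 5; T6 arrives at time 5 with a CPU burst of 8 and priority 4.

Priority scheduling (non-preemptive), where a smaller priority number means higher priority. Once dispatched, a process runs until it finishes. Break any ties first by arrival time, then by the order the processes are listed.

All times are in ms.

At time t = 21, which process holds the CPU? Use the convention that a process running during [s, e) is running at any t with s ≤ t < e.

Schedule: | T2 0-9 | T4 9-12 | T3 12-15 | T6 15-23 | T5 23-32 | T1 32-38 |
Completion: T1=38  T2=9  T3=15  T4=12  T5=32  T6=23

T6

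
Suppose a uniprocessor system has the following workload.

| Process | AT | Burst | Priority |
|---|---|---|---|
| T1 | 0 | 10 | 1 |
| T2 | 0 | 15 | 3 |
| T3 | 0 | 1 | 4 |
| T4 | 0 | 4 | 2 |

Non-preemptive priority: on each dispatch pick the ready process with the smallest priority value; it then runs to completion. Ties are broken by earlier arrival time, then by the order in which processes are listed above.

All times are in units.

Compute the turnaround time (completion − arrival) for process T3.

30

Gantt: | T1 0-10 | T4 10-14 | T2 14-29 | T3 29-30 |
Completion: T1=10  T2=29  T3=30  T4=14
Turnaround (C−A): T1=10  T2=29  T3=30  T4=14
Turnaround(T3) = completion − arrival = 30 − 0 = 30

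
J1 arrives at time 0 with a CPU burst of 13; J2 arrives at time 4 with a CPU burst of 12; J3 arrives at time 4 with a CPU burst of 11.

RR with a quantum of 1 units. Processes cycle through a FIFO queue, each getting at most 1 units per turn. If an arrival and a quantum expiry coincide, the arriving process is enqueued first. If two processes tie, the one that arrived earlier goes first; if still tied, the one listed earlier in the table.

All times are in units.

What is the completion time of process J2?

36

Gantt: | J1 0-4 | J2 4-5 | J3 5-6 | J1 6-7 | J2 7-8 | J3 8-9 | J1 9-10 | J2 10-11 | J3 11-12 | J1 12-13 | J2 13-14 | J3 14-15 | J1 15-16 | J2 16-17 | J3 17-18 | J1 18-19 | J2 19-20 | J3 20-21 | J1 21-22 | J2 22-23 | J3 23-24 | J1 24-25 | J2 25-26 | J3 26-27 | J1 27-28 | J2 28-29 | J3 29-30 | J1 30-31 | J2 31-32 | J3 32-33 | J2 33-34 | J3 34-35 | J2 35-36 |
Completion: J1=31  J2=36  J3=35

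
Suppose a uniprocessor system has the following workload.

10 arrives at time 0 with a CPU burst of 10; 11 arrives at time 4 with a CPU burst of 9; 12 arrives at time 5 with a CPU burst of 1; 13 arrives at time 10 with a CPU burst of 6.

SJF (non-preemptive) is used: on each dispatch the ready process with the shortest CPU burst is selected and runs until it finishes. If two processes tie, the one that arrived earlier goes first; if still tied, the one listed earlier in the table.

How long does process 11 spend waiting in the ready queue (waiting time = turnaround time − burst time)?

Gantt: | 10 0-10 | 12 10-11 | 13 11-17 | 11 17-26 |
Completion: 10=10  11=26  12=11  13=17
Turnaround (C−A): 10=10  11=22  12=6  13=7
Waiting(11) = turnaround − burst = 22 − 9 = 13

13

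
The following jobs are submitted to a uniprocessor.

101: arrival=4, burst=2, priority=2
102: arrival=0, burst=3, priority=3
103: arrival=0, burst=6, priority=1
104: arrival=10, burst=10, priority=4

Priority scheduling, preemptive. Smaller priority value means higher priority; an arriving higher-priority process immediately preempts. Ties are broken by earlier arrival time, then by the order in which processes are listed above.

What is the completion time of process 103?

6

Gantt: | 103 0-6 | 101 6-8 | 102 8-11 | 104 11-21 |
Completion: 101=8  102=11  103=6  104=21
Turnaround (C−A): 101=4  102=11  103=6  104=11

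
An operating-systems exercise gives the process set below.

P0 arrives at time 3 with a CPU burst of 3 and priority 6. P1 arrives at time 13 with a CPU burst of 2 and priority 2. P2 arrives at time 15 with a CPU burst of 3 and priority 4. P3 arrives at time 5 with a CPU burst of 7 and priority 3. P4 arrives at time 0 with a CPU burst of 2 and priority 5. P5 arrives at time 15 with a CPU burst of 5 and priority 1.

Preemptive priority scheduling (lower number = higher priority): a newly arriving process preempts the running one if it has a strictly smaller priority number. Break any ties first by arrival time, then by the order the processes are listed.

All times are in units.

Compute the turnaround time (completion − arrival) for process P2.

Gantt: | P4 0-2 | idle 2-3 | P0 3-5 | P3 5-12 | P0 12-13 | P1 13-15 | P5 15-20 | P2 20-23 |
Completion: P0=13  P1=15  P2=23  P3=12  P4=2  P5=20
Turnaround(P2) = completion − arrival = 23 − 15 = 8

8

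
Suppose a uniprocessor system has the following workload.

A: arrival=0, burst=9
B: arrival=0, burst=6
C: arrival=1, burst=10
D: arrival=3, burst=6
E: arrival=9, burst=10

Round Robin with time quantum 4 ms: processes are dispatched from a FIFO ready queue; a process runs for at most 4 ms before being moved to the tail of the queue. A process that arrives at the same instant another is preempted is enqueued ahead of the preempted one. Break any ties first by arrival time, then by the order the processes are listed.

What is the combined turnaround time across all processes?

Timeline: | A 0-4 | B 4-8 | C 8-12 | D 12-16 | A 16-20 | B 20-22 | E 22-26 | C 26-30 | D 30-32 | A 32-33 | E 33-37 | C 37-39 | E 39-41 |
Completion: A=33  B=22  C=39  D=32  E=41
Turnaround = completion − arrival: A=33, B=22, C=38, D=29, E=32
Total turnaround = 33 + 22 + 38 + 29 + 32 = 154

154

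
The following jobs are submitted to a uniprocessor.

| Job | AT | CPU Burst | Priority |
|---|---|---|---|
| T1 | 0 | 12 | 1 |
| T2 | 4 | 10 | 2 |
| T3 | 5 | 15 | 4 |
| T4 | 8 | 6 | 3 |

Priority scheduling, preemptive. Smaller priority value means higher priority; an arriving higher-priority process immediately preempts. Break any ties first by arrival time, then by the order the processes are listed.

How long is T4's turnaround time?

Gantt: | T1 0-12 | T2 12-22 | T4 22-28 | T3 28-43 |
Completion: T1=12  T2=22  T3=43  T4=28
Turnaround (C−A): T1=12  T2=18  T3=38  T4=20
Turnaround(T4) = completion − arrival = 28 − 8 = 20

20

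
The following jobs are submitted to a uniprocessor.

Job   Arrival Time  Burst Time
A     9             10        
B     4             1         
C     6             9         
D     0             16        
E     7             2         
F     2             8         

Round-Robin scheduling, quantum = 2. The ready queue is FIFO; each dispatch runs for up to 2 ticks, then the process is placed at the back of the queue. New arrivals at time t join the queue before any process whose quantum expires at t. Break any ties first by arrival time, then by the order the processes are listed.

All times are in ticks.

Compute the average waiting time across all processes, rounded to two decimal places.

Gantt: | D 0-2 | F 2-4 | D 4-6 | B 6-7 | F 7-9 | C 9-11 | D 11-13 | E 13-15 | A 15-17 | F 17-19 | C 19-21 | D 21-23 | A 23-25 | F 25-27 | C 27-29 | D 29-31 | A 31-33 | C 33-35 | D 35-37 | A 37-39 | C 39-40 | D 40-42 | A 42-44 | D 44-46 |
Completion: A=44  B=7  C=40  D=46  E=15  F=27
Turnaround (C−A): A=35  B=3  C=34  D=46  E=8  F=25
Waiting times: A=25, B=2, C=25, D=30, E=6, F=17
Average waiting = (25+2+25+30+6+17) / 6 = 105/6 = 17.50

17.50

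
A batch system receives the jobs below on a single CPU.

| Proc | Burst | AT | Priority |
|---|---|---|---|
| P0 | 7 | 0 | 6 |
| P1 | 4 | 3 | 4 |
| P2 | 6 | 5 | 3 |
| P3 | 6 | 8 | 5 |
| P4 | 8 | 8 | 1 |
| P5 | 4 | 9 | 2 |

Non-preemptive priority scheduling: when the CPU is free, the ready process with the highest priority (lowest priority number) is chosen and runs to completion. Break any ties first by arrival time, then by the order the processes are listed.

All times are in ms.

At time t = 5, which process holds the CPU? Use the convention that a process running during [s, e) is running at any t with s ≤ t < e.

P0

Timeline: | P0 0-7 | P2 7-13 | P4 13-21 | P5 21-25 | P1 25-29 | P3 29-35 |
Completion: P0=7  P1=29  P2=13  P3=35  P4=21  P5=25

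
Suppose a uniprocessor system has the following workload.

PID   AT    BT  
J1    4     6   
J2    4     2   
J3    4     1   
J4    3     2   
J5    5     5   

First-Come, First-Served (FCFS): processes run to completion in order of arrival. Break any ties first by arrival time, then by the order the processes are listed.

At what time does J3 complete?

Timeline: | idle 0-3 | J4 3-5 | J1 5-11 | J2 11-13 | J3 13-14 | J5 14-19 |
Completion: J1=11  J2=13  J3=14  J4=5  J5=19
Turnaround (C−A): J1=7  J2=9  J3=10  J4=2  J5=14

14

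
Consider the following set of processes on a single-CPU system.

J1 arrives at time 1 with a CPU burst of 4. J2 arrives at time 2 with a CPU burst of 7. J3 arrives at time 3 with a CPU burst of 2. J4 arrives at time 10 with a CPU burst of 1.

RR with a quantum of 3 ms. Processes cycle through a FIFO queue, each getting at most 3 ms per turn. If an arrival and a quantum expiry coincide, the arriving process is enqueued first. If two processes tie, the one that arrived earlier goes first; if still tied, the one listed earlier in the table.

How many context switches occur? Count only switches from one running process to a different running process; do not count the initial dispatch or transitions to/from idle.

Schedule: | idle 0-1 | J1 1-4 | J2 4-7 | J3 7-9 | J1 9-10 | J2 10-13 | J4 13-14 | J2 14-15 |
Completion: J1=10  J2=15  J3=9  J4=14

6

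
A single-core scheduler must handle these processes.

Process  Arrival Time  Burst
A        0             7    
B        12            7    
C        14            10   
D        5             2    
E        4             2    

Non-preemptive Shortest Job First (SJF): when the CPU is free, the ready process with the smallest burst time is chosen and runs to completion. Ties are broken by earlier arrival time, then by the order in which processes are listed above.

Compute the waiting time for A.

Schedule: | A 0-7 | E 7-9 | D 9-11 | idle 11-12 | B 12-19 | C 19-29 |
Completion: A=7  B=19  C=29  D=11  E=9
Turnaround (C−A): A=7  B=7  C=15  D=6  E=5
Waiting(A) = turnaround − burst = 7 − 7 = 0

0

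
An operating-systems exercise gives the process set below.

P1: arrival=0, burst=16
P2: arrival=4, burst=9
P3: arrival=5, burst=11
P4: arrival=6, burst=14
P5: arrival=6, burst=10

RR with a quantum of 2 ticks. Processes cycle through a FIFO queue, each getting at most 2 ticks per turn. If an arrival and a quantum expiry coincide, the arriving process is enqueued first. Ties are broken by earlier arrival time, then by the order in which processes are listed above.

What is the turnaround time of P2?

41

Schedule: | P1 0-4 | P2 4-6 | P1 6-8 | P3 8-10 | P4 10-12 | P5 12-14 | P2 14-16 | P1 16-18 | P3 18-20 | P4 20-22 | P5 22-24 | P2 24-26 | P1 26-28 | P3 28-30 | P4 30-32 | P5 32-34 | P2 34-36 | P1 36-38 | P3 38-40 | P4 40-42 | P5 42-44 | P2 44-45 | P1 45-47 | P3 47-49 | P4 49-51 | P5 51-53 | P1 53-55 | P3 55-56 | P4 56-60 |
Completion: P1=55  P2=45  P3=56  P4=60  P5=53
Turnaround(P2) = completion − arrival = 45 − 4 = 41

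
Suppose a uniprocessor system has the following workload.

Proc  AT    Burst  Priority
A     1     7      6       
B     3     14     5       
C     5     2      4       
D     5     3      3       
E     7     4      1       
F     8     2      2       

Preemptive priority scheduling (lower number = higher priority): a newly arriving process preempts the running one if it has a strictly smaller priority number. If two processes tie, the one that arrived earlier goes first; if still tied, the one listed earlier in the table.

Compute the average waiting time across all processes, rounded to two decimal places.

9.00

Gantt: | idle 0-1 | A 1-3 | B 3-5 | D 5-7 | E 7-11 | F 11-13 | D 13-14 | C 14-16 | B 16-28 | A 28-33 |
Completion: A=33  B=28  C=16  D=14  E=11  F=13
Waiting times: A=25, B=11, C=9, D=6, E=0, F=3
Average waiting = (25+11+9+6+0+3) / 6 = 54/6 = 9.00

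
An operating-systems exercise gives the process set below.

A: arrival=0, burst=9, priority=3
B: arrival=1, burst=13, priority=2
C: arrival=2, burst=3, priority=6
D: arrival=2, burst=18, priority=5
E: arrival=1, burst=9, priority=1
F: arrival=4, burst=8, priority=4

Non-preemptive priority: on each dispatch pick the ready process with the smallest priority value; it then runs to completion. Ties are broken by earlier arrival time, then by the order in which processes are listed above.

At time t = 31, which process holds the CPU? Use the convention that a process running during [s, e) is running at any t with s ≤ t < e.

F

Timeline: | A 0-9 | E 9-18 | B 18-31 | F 31-39 | D 39-57 | C 57-60 |
Completion: A=9  B=31  C=60  D=57  E=18  F=39
Turnaround (C−A): A=9  B=30  C=58  D=55  E=17  F=35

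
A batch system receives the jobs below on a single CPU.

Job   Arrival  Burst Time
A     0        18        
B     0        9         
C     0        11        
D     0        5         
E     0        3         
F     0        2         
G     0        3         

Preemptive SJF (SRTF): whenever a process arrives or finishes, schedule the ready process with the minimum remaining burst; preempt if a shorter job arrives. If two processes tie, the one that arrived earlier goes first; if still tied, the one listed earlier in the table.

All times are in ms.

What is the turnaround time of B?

22

Timeline: | F 0-2 | E 2-5 | G 5-8 | D 8-13 | B 13-22 | C 22-33 | A 33-51 |
Completion: A=51  B=22  C=33  D=13  E=5  F=2  G=8
Turnaround (C−A): A=51  B=22  C=33  D=13  E=5  F=2  G=8
Turnaround(B) = completion − arrival = 22 − 0 = 22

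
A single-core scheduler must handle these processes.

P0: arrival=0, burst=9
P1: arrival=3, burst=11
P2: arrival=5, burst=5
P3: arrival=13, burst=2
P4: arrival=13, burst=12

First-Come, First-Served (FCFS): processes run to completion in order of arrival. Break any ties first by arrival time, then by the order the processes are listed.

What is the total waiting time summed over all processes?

Timeline: | P0 0-9 | P1 9-20 | P2 20-25 | P3 25-27 | P4 27-39 |
Completion: P0=9  P1=20  P2=25  P3=27  P4=39
Turnaround (C−A): P0=9  P1=17  P2=20  P3=14  P4=26
Waiting = turnaround − burst: P0=0, P1=6, P2=15, P3=12, P4=14
Total waiting = 0 + 6 + 15 + 12 + 14 = 47

47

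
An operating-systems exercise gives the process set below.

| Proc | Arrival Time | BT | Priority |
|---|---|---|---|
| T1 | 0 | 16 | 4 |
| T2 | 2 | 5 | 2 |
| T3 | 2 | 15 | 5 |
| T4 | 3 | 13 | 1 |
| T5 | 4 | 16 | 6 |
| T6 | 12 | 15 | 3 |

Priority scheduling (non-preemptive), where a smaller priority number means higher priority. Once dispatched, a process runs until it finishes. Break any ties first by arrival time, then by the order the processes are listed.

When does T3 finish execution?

Gantt: | T1 0-16 | T4 16-29 | T2 29-34 | T6 34-49 | T3 49-64 | T5 64-80 |
Completion: T1=16  T2=34  T3=64  T4=29  T5=80  T6=49

64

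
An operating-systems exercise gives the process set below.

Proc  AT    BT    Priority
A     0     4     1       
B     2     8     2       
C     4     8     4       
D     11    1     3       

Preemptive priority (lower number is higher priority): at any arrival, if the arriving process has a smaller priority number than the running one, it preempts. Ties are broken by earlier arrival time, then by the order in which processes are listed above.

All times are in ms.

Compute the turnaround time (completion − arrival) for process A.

4

Schedule: | A 0-4 | B 4-12 | D 12-13 | C 13-21 |
Completion: A=4  B=12  C=21  D=13
Turnaround (C−A): A=4  B=10  C=17  D=2
Turnaround(A) = completion − arrival = 4 − 0 = 4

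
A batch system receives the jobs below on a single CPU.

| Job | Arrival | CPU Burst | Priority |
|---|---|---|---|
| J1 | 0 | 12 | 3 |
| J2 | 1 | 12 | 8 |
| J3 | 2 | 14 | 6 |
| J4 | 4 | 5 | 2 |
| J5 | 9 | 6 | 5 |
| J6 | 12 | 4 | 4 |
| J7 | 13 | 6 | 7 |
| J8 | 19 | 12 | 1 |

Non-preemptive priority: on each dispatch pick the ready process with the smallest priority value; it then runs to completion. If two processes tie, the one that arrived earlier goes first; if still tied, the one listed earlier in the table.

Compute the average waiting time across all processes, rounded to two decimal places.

21.75

Schedule: | J1 0-12 | J4 12-17 | J6 17-21 | J8 21-33 | J5 33-39 | J3 39-53 | J7 53-59 | J2 59-71 |
Completion: J1=12  J2=71  J3=53  J4=17  J5=39  J6=21  J7=59  J8=33
Turnaround (C−A): J1=12  J2=70  J3=51  J4=13  J5=30  J6=9  J7=46  J8=14
Waiting times: J1=0, J2=58, J3=37, J4=8, J5=24, J6=5, J7=40, J8=2
Average waiting = (0+58+37+8+24+5+40+2) / 8 = 174/8 = 21.75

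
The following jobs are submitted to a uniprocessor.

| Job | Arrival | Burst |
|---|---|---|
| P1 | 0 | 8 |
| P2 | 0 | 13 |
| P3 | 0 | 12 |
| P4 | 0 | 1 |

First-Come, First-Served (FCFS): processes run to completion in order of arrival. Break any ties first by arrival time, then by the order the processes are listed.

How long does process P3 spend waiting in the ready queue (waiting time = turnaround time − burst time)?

21

Schedule: | P1 0-8 | P2 8-21 | P3 21-33 | P4 33-34 |
Completion: P1=8  P2=21  P3=33  P4=34
Waiting(P3) = turnaround − burst = 33 − 12 = 21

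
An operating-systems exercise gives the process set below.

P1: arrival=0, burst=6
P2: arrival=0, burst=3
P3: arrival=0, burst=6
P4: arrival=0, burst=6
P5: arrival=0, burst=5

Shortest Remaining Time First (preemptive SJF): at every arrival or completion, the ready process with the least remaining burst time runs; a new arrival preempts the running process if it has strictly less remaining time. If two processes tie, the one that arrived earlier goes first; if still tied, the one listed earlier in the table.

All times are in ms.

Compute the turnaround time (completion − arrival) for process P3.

Schedule: | P2 0-3 | P5 3-8 | P1 8-14 | P3 14-20 | P4 20-26 |
Completion: P1=14  P2=3  P3=20  P4=26  P5=8
Turnaround (C−A): P1=14  P2=3  P3=20  P4=26  P5=8
Turnaround(P3) = completion − arrival = 20 − 0 = 20

20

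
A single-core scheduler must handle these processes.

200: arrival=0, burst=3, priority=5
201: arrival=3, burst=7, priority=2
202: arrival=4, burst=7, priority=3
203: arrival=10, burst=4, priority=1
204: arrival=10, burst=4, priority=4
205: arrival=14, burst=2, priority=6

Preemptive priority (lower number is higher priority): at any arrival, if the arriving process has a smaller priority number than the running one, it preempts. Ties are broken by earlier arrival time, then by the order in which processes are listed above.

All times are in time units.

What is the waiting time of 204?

Schedule: | 200 0-3 | 201 3-10 | 203 10-14 | 202 14-21 | 204 21-25 | 205 25-27 |
Completion: 200=3  201=10  202=21  203=14  204=25  205=27
Turnaround (C−A): 200=3  201=7  202=17  203=4  204=15  205=13
Waiting(204) = turnaround − burst = 15 − 4 = 11

11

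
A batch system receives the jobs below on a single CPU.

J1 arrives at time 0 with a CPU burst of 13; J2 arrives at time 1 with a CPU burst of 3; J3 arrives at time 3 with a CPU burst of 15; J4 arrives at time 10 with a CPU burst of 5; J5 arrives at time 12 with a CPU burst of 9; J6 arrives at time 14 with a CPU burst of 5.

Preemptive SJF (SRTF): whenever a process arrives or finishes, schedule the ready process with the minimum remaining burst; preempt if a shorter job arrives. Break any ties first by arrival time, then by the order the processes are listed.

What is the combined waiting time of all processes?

Timeline: | J1 0-1 | J2 1-4 | J1 4-10 | J4 10-15 | J6 15-20 | J1 20-26 | J5 26-35 | J3 35-50 |
Completion: J1=26  J2=4  J3=50  J4=15  J5=35  J6=20
Turnaround (C−A): J1=26  J2=3  J3=47  J4=5  J5=23  J6=6
Waiting = turnaround − burst: J1=13, J2=0, J3=32, J4=0, J5=14, J6=1
Total waiting = 13 + 0 + 32 + 0 + 14 + 1 = 60

60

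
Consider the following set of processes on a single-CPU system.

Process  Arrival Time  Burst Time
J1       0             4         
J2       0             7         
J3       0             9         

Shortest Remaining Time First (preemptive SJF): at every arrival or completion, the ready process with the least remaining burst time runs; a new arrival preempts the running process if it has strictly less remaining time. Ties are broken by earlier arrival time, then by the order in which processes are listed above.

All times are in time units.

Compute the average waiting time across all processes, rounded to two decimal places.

5.00

Gantt: | J1 0-4 | J2 4-11 | J3 11-20 |
Completion: J1=4  J2=11  J3=20
Waiting times: J1=0, J2=4, J3=11
Average waiting = (0+4+11) / 3 = 15/3 = 5.00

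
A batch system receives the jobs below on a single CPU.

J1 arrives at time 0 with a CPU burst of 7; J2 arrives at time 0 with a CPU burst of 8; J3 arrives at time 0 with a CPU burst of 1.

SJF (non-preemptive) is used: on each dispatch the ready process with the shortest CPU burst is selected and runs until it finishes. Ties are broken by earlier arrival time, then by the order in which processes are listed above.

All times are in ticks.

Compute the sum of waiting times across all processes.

Gantt: | J3 0-1 | J1 1-8 | J2 8-16 |
Completion: J1=8  J2=16  J3=1
Waiting = turnaround − burst: J1=1, J2=8, J3=0
Total waiting = 1 + 8 + 0 = 9

9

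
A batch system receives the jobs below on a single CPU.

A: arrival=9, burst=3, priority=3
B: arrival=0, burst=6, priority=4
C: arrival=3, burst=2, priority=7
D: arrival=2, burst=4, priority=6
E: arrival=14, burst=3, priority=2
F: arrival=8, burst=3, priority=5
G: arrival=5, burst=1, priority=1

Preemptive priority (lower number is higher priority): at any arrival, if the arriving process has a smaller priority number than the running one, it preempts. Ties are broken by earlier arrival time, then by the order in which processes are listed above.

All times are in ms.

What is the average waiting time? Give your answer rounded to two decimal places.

Gantt: | B 0-5 | G 5-6 | B 6-7 | D 7-8 | F 8-9 | A 9-12 | F 12-14 | E 14-17 | D 17-20 | C 20-22 |
Completion: A=12  B=7  C=22  D=20  E=17  F=14  G=6
Turnaround (C−A): A=3  B=7  C=19  D=18  E=3  F=6  G=1
Waiting times: A=0, B=1, C=17, D=14, E=0, F=3, G=0
Average waiting = (0+1+17+14+0+3+0) / 7 = 35/7 = 5.00

5.00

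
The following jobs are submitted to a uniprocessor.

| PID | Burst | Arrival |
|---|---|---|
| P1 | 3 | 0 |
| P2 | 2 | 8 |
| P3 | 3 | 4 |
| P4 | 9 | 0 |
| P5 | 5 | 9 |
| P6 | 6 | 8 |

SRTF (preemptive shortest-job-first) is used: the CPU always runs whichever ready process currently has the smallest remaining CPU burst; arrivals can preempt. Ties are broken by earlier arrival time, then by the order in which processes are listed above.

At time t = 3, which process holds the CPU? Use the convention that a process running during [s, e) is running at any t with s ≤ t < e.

Timeline: | P1 0-3 | P4 3-4 | P3 4-7 | P4 7-8 | P2 8-10 | P5 10-15 | P6 15-21 | P4 21-28 |
Completion: P1=3  P2=10  P3=7  P4=28  P5=15  P6=21

P4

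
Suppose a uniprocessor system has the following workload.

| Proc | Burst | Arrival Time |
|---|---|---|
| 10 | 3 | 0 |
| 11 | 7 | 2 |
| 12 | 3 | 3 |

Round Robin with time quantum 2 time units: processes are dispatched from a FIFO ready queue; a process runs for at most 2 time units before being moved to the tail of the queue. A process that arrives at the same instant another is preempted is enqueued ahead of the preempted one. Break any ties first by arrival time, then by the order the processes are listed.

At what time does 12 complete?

Gantt: | 10 0-2 | 11 2-4 | 10 4-5 | 12 5-7 | 11 7-9 | 12 9-10 | 11 10-13 |
Completion: 10=5  11=13  12=10
Turnaround (C−A): 10=5  11=11  12=7

10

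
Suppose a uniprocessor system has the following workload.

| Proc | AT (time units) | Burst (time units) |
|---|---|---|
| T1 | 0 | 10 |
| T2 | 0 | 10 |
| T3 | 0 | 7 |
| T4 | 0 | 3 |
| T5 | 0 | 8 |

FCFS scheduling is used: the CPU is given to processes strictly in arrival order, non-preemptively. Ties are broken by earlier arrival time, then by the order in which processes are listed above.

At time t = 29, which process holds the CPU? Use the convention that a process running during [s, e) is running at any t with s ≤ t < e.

Timeline: | T1 0-10 | T2 10-20 | T3 20-27 | T4 27-30 | T5 30-38 |
Completion: T1=10  T2=20  T3=27  T4=30  T5=38
Turnaround (C−A): T1=10  T2=20  T3=27  T4=30  T5=38

T4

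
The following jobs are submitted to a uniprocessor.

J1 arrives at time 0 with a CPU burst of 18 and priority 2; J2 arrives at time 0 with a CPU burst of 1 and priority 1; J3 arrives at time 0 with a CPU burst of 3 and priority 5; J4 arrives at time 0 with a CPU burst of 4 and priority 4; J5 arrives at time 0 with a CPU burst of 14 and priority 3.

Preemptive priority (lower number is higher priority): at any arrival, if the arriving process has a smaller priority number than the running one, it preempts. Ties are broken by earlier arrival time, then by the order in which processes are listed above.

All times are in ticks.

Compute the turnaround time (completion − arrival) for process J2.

1

Schedule: | J2 0-1 | J1 1-19 | J5 19-33 | J4 33-37 | J3 37-40 |
Completion: J1=19  J2=1  J3=40  J4=37  J5=33
Turnaround(J2) = completion − arrival = 1 − 0 = 1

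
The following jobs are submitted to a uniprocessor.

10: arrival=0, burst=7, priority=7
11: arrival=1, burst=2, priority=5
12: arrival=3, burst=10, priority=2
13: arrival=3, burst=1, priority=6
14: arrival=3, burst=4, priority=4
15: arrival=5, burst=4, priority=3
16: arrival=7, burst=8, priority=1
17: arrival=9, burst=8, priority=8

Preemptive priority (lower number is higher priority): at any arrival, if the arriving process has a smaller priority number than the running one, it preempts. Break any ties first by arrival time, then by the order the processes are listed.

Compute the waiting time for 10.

Schedule: | 10 0-1 | 11 1-3 | 12 3-7 | 16 7-15 | 12 15-21 | 15 21-25 | 14 25-29 | 13 29-30 | 10 30-36 | 17 36-44 |
Completion: 10=36  11=3  12=21  13=30  14=29  15=25  16=15  17=44
Turnaround (C−A): 10=36  11=2  12=18  13=27  14=26  15=20  16=8  17=35
Waiting(10) = turnaround − burst = 36 − 7 = 29

29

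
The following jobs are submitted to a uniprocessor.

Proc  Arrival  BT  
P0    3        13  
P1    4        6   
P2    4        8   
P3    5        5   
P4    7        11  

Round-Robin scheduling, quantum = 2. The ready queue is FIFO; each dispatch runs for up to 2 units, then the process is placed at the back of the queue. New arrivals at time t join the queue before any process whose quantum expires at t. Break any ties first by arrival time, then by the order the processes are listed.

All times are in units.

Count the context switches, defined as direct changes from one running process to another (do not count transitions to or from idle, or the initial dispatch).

Timeline: | idle 0-3 | P0 3-5 | P1 5-7 | P2 7-9 | P3 9-11 | P0 11-13 | P4 13-15 | P1 15-17 | P2 17-19 | P3 19-21 | P0 21-23 | P4 23-25 | P1 25-27 | P2 27-29 | P3 29-30 | P0 30-32 | P4 32-34 | P2 34-36 | P0 36-38 | P4 38-40 | P0 40-42 | P4 42-44 | P0 44-45 | P4 45-46 |
Completion: P0=45  P1=27  P2=36  P3=30  P4=46
Turnaround (C−A): P0=42  P1=23  P2=32  P3=25  P4=39

22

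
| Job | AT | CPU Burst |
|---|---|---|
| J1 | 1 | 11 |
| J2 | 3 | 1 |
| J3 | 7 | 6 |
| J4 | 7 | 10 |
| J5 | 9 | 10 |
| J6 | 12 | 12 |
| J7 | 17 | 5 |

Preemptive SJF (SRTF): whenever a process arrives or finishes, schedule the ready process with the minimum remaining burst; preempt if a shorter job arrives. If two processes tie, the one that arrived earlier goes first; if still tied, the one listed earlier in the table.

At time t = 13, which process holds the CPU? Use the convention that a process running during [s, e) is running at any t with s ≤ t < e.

J3

Timeline: | idle 0-1 | J1 1-3 | J2 3-4 | J1 4-13 | J3 13-19 | J7 19-24 | J4 24-34 | J5 34-44 | J6 44-56 |
Completion: J1=13  J2=4  J3=19  J4=34  J5=44  J6=56  J7=24
Turnaround (C−A): J1=12  J2=1  J3=12  J4=27  J5=35  J6=44  J7=7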